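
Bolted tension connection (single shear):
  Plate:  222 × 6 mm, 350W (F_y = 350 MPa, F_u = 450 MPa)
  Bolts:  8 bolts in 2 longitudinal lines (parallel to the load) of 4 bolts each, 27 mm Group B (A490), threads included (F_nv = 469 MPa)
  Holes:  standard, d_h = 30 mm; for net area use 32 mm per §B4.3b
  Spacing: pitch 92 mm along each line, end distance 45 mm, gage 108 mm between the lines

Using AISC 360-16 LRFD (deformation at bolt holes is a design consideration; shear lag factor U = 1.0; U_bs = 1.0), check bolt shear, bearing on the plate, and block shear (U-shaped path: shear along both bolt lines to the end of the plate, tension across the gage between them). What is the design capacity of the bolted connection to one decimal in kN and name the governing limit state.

661.8 kN (block shear governs)

Bolt shear: A_b = π(27)²/4 = 572.56 mm². φR_n = 0.75 × 469 × 572.56 × 8 × 1 = 1611.2 kN.
Bearing (6 mm plate, F_u = 450 MPa): end bolts L_c = 45 − 30/2 = 30, R_n = min(1.2×30×6×450, 2.4×27×6×450) = 97.2 kN/bolt; interior L_c = 92 − 30 = 62, R_n = 174.96 kN/bolt. φR_n = 0.75 × (2×97.2 + 6×174.96) = 933.1 kN.
Block shear: shear path 2×[45+3×92] = 2×321 mm, A_gv = 3852, A_nv = 2×(321 − 3.5×32)×6 = 2508 mm²; tension across gage: (108 − 1×32)×6 = 456 mm². R_n = min(0.6×450×2508, 0.6×350×3852) + 1.0×450×456 = min(677.16, 808.92) + 205.2 = 882.36 kN. φR_n = 0.75 × 882.36 = 661.8 kN.
Governing: min(1611.2, 933.1, 661.8) = 661.8 kN → block shear.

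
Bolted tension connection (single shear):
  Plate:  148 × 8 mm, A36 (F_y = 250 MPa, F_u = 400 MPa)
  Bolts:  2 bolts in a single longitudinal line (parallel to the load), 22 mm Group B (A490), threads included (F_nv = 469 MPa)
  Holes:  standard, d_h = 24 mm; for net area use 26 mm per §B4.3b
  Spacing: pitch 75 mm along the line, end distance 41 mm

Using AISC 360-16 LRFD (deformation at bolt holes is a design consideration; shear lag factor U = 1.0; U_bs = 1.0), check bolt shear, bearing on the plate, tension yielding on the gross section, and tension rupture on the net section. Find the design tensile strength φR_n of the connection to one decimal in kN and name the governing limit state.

Bolt shear: A_b = π(22)²/4 = 380.13 mm². φR_n = 0.75 × 469 × 380.13 × 2 × 1 = 267.4 kN.
Bearing (8 mm plate, F_u = 400 MPa): end bolts L_c = 41 − 24/2 = 29, R_n = min(1.2×29×8×400, 2.4×22×8×400) = 111.36 kN/bolt; interior L_c = 75 − 24 = 51, R_n = 168.96 kN/bolt. φR_n = 0.75 × (1×111.36 + 1×168.96) = 210.2 kN.
Tension yield (gross): A_g = 148×8 = 1184 mm². φR_n = 0.90 × 250 × 1184 = 266.4 kN.
Tension rupture (net): A_n = (148 − 1×26)×8 = 976 mm² (U = 1.0, A_e = A_n). φR_n = 0.75 × 400 × 976 = 292.8 kN.
Governing: min(267.4, 210.2, 266.4, 292.8) = 210.2 kN → bearing.

210.2 kN (bearing governs)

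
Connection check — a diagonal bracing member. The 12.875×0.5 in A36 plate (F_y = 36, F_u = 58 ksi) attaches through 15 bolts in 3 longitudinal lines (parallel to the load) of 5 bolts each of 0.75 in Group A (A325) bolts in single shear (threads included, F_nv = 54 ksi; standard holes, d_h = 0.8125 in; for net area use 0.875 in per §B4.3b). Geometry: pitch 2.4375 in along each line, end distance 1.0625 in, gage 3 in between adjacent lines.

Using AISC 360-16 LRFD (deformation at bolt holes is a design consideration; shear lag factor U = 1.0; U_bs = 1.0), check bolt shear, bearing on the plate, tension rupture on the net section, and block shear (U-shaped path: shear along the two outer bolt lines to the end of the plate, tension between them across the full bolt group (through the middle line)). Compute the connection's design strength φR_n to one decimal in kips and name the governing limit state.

222.9 kips (net-section rupture governs)

Bolt shear: A_b = π(0.75)²/4 = 0.44179 in². φR_n = 0.75 × 54 × 0.44179 × 15 × 1 = 268.4 kips.
Bearing (0.5 in plate, F_u = 58 ksi): end bolts L_c = 1.0625 − 0.8125/2 = 0.65625, R_n = min(1.2×0.65625×0.5×58, 2.4×0.75×0.5×58) = 22.838 kips/bolt; interior L_c = 2.4375 − 0.8125 = 1.625, R_n = 52.2 kips/bolt. φR_n = 0.75 × (3×22.838 + 12×52.2) = 521.2 kips.
Tension rupture (net): A_n = (12.875 − 3×0.875)×0.5 = 5.125 in² (U = 1.0, A_e = A_n). φR_n = 0.75 × 58 × 5.125 = 222.9 kips.
Block shear: shear path 2×[1.0625+4×2.4375] = 2×10.8125 in, A_gv = 10.813, A_nv = 2×(10.8125 − 4.5×0.875)×0.5 = 6.875 in²; tension across gage: (6 − 2×0.875)×0.5 = 2.125 in². R_n = min(0.6×58×6.875, 0.6×36×10.813) + 1.0×58×2.125 = min(239.25, 233.56) + 123.25 = 356.81 kips. φR_n = 0.75 × 356.81 = 267.6 kips.
Governing: min(268.4, 521.2, 222.9, 267.6) = 222.9 kips → net-section rupture.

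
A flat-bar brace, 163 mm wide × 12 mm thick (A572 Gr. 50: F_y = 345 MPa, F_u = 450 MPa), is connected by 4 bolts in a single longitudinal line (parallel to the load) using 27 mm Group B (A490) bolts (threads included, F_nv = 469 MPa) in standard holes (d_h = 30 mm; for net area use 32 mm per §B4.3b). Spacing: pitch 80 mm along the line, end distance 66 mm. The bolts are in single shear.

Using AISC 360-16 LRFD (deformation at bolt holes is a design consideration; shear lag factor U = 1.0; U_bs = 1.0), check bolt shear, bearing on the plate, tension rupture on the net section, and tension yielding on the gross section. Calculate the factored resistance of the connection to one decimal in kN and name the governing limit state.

530.6 kN (net-section rupture governs)

Bolt shear: A_b = π(27)²/4 = 572.56 mm². φR_n = 0.75 × 469 × 572.56 × 4 × 1 = 805.6 kN.
Bearing (12 mm plate, F_u = 450 MPa): end bolts L_c = 66 − 30/2 = 51, R_n = min(1.2×51×12×450, 2.4×27×12×450) = 330.48 kN/bolt; interior L_c = 80 − 30 = 50, R_n = 324 kN/bolt. φR_n = 0.75 × (1×330.48 + 3×324) = 976.9 kN.
Tension rupture (net): A_n = (163 − 1×32)×12 = 1572 mm² (U = 1.0, A_e = A_n). φR_n = 0.75 × 450 × 1572 = 530.6 kN.
Tension yield (gross): A_g = 163×12 = 1956 mm². φR_n = 0.90 × 345 × 1956 = 607.3 kN.
Governing: min(805.6, 976.9, 530.6, 607.3) = 530.6 kN → net-section rupture.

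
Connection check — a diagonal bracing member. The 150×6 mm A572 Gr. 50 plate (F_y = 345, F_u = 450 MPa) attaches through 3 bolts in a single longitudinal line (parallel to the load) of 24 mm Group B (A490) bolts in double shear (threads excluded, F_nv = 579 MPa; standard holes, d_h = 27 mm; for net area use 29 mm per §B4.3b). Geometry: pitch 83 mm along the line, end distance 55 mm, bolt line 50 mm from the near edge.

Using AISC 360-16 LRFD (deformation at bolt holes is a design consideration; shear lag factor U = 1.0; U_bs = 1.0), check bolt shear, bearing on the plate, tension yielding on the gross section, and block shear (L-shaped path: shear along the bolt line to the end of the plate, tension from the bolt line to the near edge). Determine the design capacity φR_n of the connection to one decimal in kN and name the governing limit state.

Bolt shear: A_b = π(24)²/4 = 452.39 mm². φR_n = 0.75 × 579 × 452.39 × 3 × 2 = 1178.7 kN.
Bearing (6 mm plate, F_u = 450 MPa): end bolts L_c = 55 − 27/2 = 41.5, R_n = min(1.2×41.5×6×450, 2.4×24×6×450) = 134.46 kN/bolt; interior L_c = 83 − 27 = 56, R_n = 155.52 kN/bolt. φR_n = 0.75 × (1×134.46 + 2×155.52) = 334.1 kN.
Tension yield (gross): A_g = 150×6 = 900 mm². φR_n = 0.90 × 345 × 900 = 279.5 kN.
Block shear: shear path 1×[55+2×83] = 1×221 mm, A_gv = 1326, A_nv = 1×(221 − 2.5×29)×6 = 891 mm²; tension to near edge: (50 − 0.5×29)×6 = 213 mm². R_n = min(0.6×450×891, 0.6×345×1326) + 1.0×450×213 = min(240.57, 274.48) + 95.85 = 336.42 kN. φR_n = 0.75 × 336.42 = 252.3 kN.
Governing: min(1178.7, 334.1, 279.5, 252.3) = 252.3 kN → block shear.

252.3 kN (block shear governs)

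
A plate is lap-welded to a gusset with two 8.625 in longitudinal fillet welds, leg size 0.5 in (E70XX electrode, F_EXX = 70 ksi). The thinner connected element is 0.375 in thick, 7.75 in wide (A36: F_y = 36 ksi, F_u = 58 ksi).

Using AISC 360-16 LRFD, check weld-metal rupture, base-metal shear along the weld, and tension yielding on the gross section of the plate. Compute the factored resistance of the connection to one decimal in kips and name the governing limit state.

Weld metal: throat = 0.707×0.5 = 0.3535 in, L = 2×8.625 = 17.25 in. φR_n = 0.75 × 0.6 × 70 × 0.3535 × 17.25 = 192.1 kips.
Base metal shear (0.375 in plate): yield φR_n = 1.0×0.6×36×0.375×17.25 = 139.7 kips; rupture φR_n = 0.75×0.6×58×0.375×17.25 = 168.8 kips; take 139.7 kips (yield).
Tension yield (gross): A_g = 7.75×0.375 = 2.9063 in². φR_n = 0.90 × 36 × 2.9063 = 94.2 kips.
Governing: min(192.1, 139.7, 94.2) = 94.2 kips → gross-section yield.

94.2 kips (gross-section yield governs)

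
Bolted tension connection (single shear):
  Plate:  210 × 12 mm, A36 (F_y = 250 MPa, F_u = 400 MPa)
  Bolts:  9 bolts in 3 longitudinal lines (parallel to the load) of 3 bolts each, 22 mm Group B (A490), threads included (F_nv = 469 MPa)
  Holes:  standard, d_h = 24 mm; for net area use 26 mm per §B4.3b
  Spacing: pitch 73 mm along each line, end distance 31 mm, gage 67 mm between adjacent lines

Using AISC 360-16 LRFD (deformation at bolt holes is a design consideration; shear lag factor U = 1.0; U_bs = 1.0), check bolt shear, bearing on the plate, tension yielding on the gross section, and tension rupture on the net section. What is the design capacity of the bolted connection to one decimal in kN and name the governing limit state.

Bolt shear: A_b = π(22)²/4 = 380.13 mm². φR_n = 0.75 × 469 × 380.13 × 9 × 1 = 1203.4 kN.
Bearing (12 mm plate, F_u = 400 MPa): end bolts L_c = 31 − 24/2 = 19, R_n = min(1.2×19×12×400, 2.4×22×12×400) = 109.44 kN/bolt; interior L_c = 73 − 24 = 49, R_n = 253.44 kN/bolt. φR_n = 0.75 × (3×109.44 + 6×253.44) = 1386.7 kN.
Tension yield (gross): A_g = 210×12 = 2520 mm². φR_n = 0.90 × 250 × 2520 = 567.0 kN.
Tension rupture (net): A_n = (210 − 3×26)×12 = 1584 mm² (U = 1.0, A_e = A_n). φR_n = 0.75 × 400 × 1584 = 475.2 kN.
Governing: min(1203.4, 1386.7, 567.0, 475.2) = 475.2 kN → net-section rupture.

475.2 kN (net-section rupture governs)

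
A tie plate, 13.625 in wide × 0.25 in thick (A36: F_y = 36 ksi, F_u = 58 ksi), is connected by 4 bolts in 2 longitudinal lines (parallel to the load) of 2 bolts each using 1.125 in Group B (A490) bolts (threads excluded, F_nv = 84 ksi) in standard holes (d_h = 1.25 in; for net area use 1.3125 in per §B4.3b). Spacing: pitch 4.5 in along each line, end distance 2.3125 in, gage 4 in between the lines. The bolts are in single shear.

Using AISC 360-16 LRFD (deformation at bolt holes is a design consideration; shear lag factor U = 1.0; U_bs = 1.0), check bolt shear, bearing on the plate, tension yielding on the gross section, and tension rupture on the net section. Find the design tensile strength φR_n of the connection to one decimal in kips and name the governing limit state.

Bolt shear: A_b = π(1.125)²/4 = 0.99402 in². φR_n = 0.75 × 84 × 0.99402 × 4 × 1 = 250.5 kips.
Bearing (0.25 in plate, F_u = 58 ksi): end bolts L_c = 2.3125 − 1.25/2 = 1.6875, R_n = min(1.2×1.6875×0.25×58, 2.4×1.125×0.25×58) = 29.363 kips/bolt; interior L_c = 4.5 − 1.25 = 3.25, R_n = 39.15 kips/bolt. φR_n = 0.75 × (2×29.363 + 2×39.15) = 102.8 kips.
Tension yield (gross): A_g = 13.625×0.25 = 3.4063 in². φR_n = 0.90 × 36 × 3.4063 = 110.4 kips.
Tension rupture (net): A_n = (13.625 − 2×1.3125)×0.25 = 2.75 in² (U = 1.0, A_e = A_n). φR_n = 0.75 × 58 × 2.75 = 119.6 kips.
Governing: min(250.5, 102.8, 110.4, 119.6) = 102.8 kips → bearing.

102.8 kips (bearing governs)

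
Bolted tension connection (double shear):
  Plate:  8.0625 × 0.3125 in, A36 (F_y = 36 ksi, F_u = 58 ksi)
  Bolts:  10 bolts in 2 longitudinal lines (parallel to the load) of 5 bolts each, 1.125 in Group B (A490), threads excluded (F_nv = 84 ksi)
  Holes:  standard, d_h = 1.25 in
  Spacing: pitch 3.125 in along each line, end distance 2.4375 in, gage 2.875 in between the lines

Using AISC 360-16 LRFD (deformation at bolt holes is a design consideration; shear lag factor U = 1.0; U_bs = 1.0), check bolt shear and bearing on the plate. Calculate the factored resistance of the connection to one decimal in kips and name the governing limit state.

Bolt shear: A_b = π(1.125)²/4 = 0.99402 in². φR_n = 0.75 × 84 × 0.99402 × 10 × 2 = 1252.5 kips.
Bearing (0.3125 in plate, F_u = 58 ksi): end bolts L_c = 2.4375 − 1.25/2 = 1.8125, R_n = min(1.2×1.8125×0.3125×58, 2.4×1.125×0.3125×58) = 39.422 kips/bolt; interior L_c = 3.125 − 1.25 = 1.875, R_n = 40.781 kips/bolt. φR_n = 0.75 × (2×39.422 + 8×40.781) = 303.8 kips.
Governing: min(1252.5, 303.8) = 303.8 kips → bearing.

303.8 kips (bearing governs)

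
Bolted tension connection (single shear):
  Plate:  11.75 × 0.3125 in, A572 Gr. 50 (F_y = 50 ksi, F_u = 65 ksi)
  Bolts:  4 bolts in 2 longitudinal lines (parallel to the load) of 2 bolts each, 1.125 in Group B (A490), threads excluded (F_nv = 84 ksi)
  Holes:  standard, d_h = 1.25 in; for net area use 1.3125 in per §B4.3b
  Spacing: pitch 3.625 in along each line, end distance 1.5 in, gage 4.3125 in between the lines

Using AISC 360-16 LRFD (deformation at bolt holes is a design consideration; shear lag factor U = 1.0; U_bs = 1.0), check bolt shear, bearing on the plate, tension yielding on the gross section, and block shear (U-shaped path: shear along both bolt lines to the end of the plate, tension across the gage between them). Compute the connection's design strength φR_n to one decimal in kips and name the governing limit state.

103.4 kips (block shear governs)

Bolt shear: A_b = π(1.125)²/4 = 0.99402 in². φR_n = 0.75 × 84 × 0.99402 × 4 × 1 = 250.5 kips.
Bearing (0.3125 in plate, F_u = 65 ksi): end bolts L_c = 1.5 − 1.25/2 = 0.875, R_n = min(1.2×0.875×0.3125×65, 2.4×1.125×0.3125×65) = 21.328 kips/bolt; interior L_c = 3.625 − 1.25 = 2.375, R_n = 54.844 kips/bolt. φR_n = 0.75 × (2×21.328 + 2×54.844) = 114.3 kips.
Tension yield (gross): A_g = 11.75×0.3125 = 3.6719 in². φR_n = 0.90 × 50 × 3.6719 = 165.2 kips.
Block shear: shear path 2×[1.5+1×3.625] = 2×5.125 in, A_gv = 3.2031, A_nv = 2×(5.125 − 1.5×1.3125)×0.3125 = 1.9727 in²; tension across gage: (4.3125 − 1×1.3125)×0.3125 = 0.9375 in². R_n = min(0.6×65×1.9727, 0.6×50×3.2031) + 1.0×65×0.9375 = min(76.935, 96.093) + 60.938 = 137.87 kips. φR_n = 0.75 × 137.87 = 103.4 kips.
Governing: min(250.5, 114.3, 165.2, 103.4) = 103.4 kips → block shear.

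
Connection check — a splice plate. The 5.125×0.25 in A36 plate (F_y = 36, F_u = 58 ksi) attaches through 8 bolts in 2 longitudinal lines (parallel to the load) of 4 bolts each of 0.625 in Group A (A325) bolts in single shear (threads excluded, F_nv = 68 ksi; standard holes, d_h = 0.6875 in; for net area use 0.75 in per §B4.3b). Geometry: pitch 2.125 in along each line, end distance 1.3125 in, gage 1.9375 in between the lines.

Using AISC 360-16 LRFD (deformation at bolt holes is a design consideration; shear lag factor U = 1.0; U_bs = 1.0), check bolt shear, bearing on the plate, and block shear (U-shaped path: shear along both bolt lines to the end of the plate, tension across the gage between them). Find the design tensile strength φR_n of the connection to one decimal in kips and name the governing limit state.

Bolt shear: A_b = π(0.625)²/4 = 0.3068 in². φR_n = 0.75 × 68 × 0.3068 × 8 × 1 = 125.2 kips.
Bearing (0.25 in plate, F_u = 58 ksi): end bolts L_c = 1.3125 − 0.6875/2 = 0.96875, R_n = min(1.2×0.96875×0.25×58, 2.4×0.625×0.25×58) = 16.856 kips/bolt; interior L_c = 2.125 − 0.6875 = 1.4375, R_n = 21.75 kips/bolt. φR_n = 0.75 × (2×16.856 + 6×21.75) = 123.2 kips.
Block shear: shear path 2×[1.3125+3×2.125] = 2×7.6875 in, A_gv = 3.8438, A_nv = 2×(7.6875 − 3.5×0.75)×0.25 = 2.5313 in²; tension across gage: (1.9375 − 1×0.75)×0.25 = 0.29688 in². R_n = min(0.6×58×2.5313, 0.6×36×3.8438) + 1.0×58×0.29688 = min(88.089, 83.026) + 17.219 = 100.25 kips. φR_n = 0.75 × 100.25 = 75.2 kips.
Governing: min(125.2, 123.2, 75.2) = 75.2 kips → block shear.

75.2 kips (block shear governs)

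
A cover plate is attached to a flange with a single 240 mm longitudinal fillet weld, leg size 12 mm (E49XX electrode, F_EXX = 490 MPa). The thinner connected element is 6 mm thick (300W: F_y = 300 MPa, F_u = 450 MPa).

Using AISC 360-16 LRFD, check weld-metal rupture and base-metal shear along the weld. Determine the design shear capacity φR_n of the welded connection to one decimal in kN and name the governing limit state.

Weld metal: throat = 0.707×12 = 8.484 mm, L = 240 mm. φR_n = 0.75 × 0.6 × 490 × 8.484 × 240 = 449.0 kN.
Base metal shear (6 mm plate): yield φR_n = 1.0×0.6×300×6×240 = 259.2 kN; rupture φR_n = 0.75×0.6×450×6×240 = 291.6 kN; take 259.2 kN (yield).
Governing: min(449.0, 259.2) = 259.2 kN → base-metal shear.

259.2 kN (base-metal shear governs)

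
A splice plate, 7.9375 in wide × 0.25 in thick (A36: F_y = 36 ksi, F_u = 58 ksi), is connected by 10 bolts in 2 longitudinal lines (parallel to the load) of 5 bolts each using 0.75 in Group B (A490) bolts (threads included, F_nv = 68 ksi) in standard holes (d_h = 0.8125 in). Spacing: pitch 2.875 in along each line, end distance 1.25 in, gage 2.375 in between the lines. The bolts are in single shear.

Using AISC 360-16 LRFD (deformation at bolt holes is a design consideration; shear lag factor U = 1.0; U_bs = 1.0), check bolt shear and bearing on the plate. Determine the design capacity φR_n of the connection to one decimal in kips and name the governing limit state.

178.6 kips (bearing governs)

Bolt shear: A_b = π(0.75)²/4 = 0.44179 in². φR_n = 0.75 × 68 × 0.44179 × 10 × 1 = 225.3 kips.
Bearing (0.25 in plate, F_u = 58 ksi): end bolts L_c = 1.25 − 0.8125/2 = 0.84375, R_n = min(1.2×0.84375×0.25×58, 2.4×0.75×0.25×58) = 14.681 kips/bolt; interior L_c = 2.875 − 0.8125 = 2.0625, R_n = 26.1 kips/bolt. φR_n = 0.75 × (2×14.681 + 8×26.1) = 178.6 kips.
Governing: min(225.3, 178.6) = 178.6 kips → bearing.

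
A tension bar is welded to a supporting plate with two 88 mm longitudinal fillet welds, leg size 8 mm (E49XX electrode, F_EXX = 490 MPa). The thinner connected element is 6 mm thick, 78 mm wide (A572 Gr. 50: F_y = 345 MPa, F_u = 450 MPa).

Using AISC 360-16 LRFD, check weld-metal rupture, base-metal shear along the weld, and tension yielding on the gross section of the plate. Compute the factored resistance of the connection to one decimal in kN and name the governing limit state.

145.3 kN (gross-section yield governs)

Weld metal: throat = 0.707×8 = 5.656 mm, L = 2×88 = 176 mm. φR_n = 0.75 × 0.6 × 490 × 5.656 × 176 = 219.5 kN.
Base metal shear (6 mm plate): yield φR_n = 1.0×0.6×345×6×176 = 218.6 kN; rupture φR_n = 0.75×0.6×450×6×176 = 213.8 kN; take 213.8 kN (rupture).
Tension yield (gross): A_g = 78×6 = 468 mm². φR_n = 0.90 × 345 × 468 = 145.3 kN.
Governing: min(219.5, 213.8, 145.3) = 145.3 kN → gross-section yield.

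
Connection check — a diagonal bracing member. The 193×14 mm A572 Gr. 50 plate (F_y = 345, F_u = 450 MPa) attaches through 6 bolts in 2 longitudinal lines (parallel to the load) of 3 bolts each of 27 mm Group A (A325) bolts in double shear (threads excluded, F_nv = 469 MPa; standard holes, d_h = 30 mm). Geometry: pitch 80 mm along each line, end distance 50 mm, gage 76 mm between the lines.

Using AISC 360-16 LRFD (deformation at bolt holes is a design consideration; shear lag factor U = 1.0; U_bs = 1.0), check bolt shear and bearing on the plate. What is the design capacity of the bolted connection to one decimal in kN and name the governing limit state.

Bolt shear: A_b = π(27)²/4 = 572.56 mm². φR_n = 0.75 × 469 × 572.56 × 6 × 2 = 2416.8 kN.
Bearing (14 mm plate, F_u = 450 MPa): end bolts L_c = 50 − 30/2 = 35, R_n = min(1.2×35×14×450, 2.4×27×14×450) = 264.6 kN/bolt; interior L_c = 80 − 30 = 50, R_n = 378 kN/bolt. φR_n = 0.75 × (2×264.6 + 4×378) = 1530.9 kN.
Governing: min(2416.8, 1530.9) = 1530.9 kN → bearing.

1530.9 kN (bearing governs)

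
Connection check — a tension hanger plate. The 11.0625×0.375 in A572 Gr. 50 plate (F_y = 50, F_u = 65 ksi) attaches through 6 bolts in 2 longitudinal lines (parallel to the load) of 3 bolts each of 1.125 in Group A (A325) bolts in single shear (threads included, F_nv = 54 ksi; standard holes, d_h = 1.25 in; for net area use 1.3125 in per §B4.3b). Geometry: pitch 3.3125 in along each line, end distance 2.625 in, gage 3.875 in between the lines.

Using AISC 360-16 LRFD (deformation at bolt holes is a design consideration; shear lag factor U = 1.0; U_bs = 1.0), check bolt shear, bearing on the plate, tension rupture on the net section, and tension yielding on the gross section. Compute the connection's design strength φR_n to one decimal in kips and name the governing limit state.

154.2 kips (net-section rupture governs)

Bolt shear: A_b = π(1.125)²/4 = 0.99402 in². φR_n = 0.75 × 54 × 0.99402 × 6 × 1 = 241.5 kips.
Bearing (0.375 in plate, F_u = 65 ksi): end bolts L_c = 2.625 − 1.25/2 = 2, R_n = min(1.2×2×0.375×65, 2.4×1.125×0.375×65) = 58.5 kips/bolt; interior L_c = 3.3125 − 1.25 = 2.0625, R_n = 60.328 kips/bolt. φR_n = 0.75 × (2×58.5 + 4×60.328) = 268.7 kips.
Tension rupture (net): A_n = (11.0625 − 2×1.3125)×0.375 = 3.1641 in² (U = 1.0, A_e = A_n). φR_n = 0.75 × 65 × 3.1641 = 154.2 kips.
Tension yield (gross): A_g = 11.0625×0.375 = 4.1484 in². φR_n = 0.90 × 50 × 4.1484 = 186.7 kips.
Governing: min(241.5, 268.7, 154.2, 186.7) = 154.2 kips → net-section rupture.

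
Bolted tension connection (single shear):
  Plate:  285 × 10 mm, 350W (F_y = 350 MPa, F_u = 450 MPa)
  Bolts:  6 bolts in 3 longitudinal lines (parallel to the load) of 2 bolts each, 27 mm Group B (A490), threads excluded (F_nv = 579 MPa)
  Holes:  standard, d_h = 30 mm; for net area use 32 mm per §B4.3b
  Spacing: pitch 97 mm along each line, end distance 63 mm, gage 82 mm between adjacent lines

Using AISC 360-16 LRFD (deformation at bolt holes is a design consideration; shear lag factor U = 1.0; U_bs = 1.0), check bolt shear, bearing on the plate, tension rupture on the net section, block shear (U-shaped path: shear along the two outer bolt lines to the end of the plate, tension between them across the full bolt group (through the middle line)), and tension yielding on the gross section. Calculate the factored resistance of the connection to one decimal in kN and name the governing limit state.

Bolt shear: A_b = π(27)²/4 = 572.56 mm². φR_n = 0.75 × 579 × 572.56 × 6 × 1 = 1491.8 kN.
Bearing (10 mm plate, F_u = 450 MPa): end bolts L_c = 63 − 30/2 = 48, R_n = min(1.2×48×10×450, 2.4×27×10×450) = 259.2 kN/bolt; interior L_c = 97 − 30 = 67, R_n = 291.6 kN/bolt. φR_n = 0.75 × (3×259.2 + 3×291.6) = 1239.3 kN.
Tension rupture (net): A_n = (285 − 3×32)×10 = 1890 mm² (U = 1.0, A_e = A_n). φR_n = 0.75 × 450 × 1890 = 637.9 kN.
Block shear: shear path 2×[63+1×97] = 2×160 mm, A_gv = 3200, A_nv = 2×(160 − 1.5×32)×10 = 2240 mm²; tension across gage: (164 − 2×32)×10 = 1000 mm². R_n = min(0.6×450×2240, 0.6×350×3200) + 1.0×450×1000 = min(604.8, 672) + 450 = 1054.8 kN. φR_n = 0.75 × 1054.8 = 791.1 kN.
Tension yield (gross): A_g = 285×10 = 2850 mm². φR_n = 0.90 × 350 × 2850 = 897.8 kN.
Governing: min(1491.8, 1239.3, 637.9, 791.1, 897.8) = 637.9 kN → net-section rupture.

637.9 kN (net-section rupture governs)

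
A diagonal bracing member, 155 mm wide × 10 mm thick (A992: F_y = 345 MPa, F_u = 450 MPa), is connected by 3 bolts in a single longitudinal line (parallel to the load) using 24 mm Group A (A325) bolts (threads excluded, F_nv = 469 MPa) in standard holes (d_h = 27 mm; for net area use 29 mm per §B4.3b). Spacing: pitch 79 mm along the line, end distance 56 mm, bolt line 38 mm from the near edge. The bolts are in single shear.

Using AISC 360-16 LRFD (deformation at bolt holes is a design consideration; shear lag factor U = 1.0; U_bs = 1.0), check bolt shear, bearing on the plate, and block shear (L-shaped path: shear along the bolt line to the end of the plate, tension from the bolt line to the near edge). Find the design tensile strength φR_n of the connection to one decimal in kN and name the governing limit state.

365.9 kN (block shear governs)

Bolt shear: A_b = π(24)²/4 = 452.39 mm². φR_n = 0.75 × 469 × 452.39 × 3 × 1 = 477.4 kN.
Bearing (10 mm plate, F_u = 450 MPa): end bolts L_c = 56 − 27/2 = 42.5, R_n = min(1.2×42.5×10×450, 2.4×24×10×450) = 229.5 kN/bolt; interior L_c = 79 − 27 = 52, R_n = 259.2 kN/bolt. φR_n = 0.75 × (1×229.5 + 2×259.2) = 560.9 kN.
Block shear: shear path 1×[56+2×79] = 1×214 mm, A_gv = 2140, A_nv = 1×(214 − 2.5×29)×10 = 1415 mm²; tension to near edge: (38 − 0.5×29)×10 = 235 mm². R_n = min(0.6×450×1415, 0.6×345×2140) + 1.0×450×235 = min(382.05, 442.98) + 105.75 = 487.8 kN. φR_n = 0.75 × 487.8 = 365.9 kN.
Governing: min(477.4, 560.9, 365.9) = 365.9 kN → block shear.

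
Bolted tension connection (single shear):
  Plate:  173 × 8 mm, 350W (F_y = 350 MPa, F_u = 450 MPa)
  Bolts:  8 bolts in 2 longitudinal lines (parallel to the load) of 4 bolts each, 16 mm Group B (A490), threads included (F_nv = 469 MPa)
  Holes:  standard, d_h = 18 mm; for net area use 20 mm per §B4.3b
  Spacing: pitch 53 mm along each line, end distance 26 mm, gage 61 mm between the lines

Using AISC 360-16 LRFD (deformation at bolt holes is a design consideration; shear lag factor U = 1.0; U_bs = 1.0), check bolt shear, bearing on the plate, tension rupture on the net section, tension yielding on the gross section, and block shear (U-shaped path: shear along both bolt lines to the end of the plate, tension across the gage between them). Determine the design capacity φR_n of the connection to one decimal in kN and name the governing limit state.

359.1 kN (net-section rupture governs)

Bolt shear: A_b = π(16)²/4 = 201.06 mm². φR_n = 0.75 × 469 × 201.06 × 8 × 1 = 565.8 kN.
Bearing (8 mm plate, F_u = 450 MPa): end bolts L_c = 26 − 18/2 = 17, R_n = min(1.2×17×8×450, 2.4×16×8×450) = 73.44 kN/bolt; interior L_c = 53 − 18 = 35, R_n = 138.24 kN/bolt. φR_n = 0.75 × (2×73.44 + 6×138.24) = 732.2 kN.
Tension rupture (net): A_n = (173 − 2×20)×8 = 1064 mm² (U = 1.0, A_e = A_n). φR_n = 0.75 × 450 × 1064 = 359.1 kN.
Tension yield (gross): A_g = 173×8 = 1384 mm². φR_n = 0.90 × 350 × 1384 = 436.0 kN.
Block shear: shear path 2×[26+3×53] = 2×185 mm, A_gv = 2960, A_nv = 2×(185 − 3.5×20)×8 = 1840 mm²; tension across gage: (61 − 1×20)×8 = 328 mm². R_n = min(0.6×450×1840, 0.6×350×2960) + 1.0×450×328 = min(496.8, 621.6) + 147.6 = 644.4 kN. φR_n = 0.75 × 644.4 = 483.3 kN.
Governing: min(565.8, 732.2, 359.1, 436.0, 483.3) = 359.1 kN → net-section rupture.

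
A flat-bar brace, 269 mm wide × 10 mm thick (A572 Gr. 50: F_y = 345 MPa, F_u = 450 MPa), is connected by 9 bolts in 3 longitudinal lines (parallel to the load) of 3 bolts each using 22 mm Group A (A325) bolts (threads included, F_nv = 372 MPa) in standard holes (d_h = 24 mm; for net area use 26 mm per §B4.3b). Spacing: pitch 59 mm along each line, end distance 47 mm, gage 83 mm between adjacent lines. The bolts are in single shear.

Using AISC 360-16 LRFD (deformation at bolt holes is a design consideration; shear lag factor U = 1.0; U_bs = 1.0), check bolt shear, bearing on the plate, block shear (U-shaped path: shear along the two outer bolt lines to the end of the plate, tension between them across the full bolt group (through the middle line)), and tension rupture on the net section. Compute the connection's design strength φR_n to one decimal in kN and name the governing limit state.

644.6 kN (net-section rupture governs)

Bolt shear: A_b = π(22)²/4 = 380.13 mm². φR_n = 0.75 × 372 × 380.13 × 9 × 1 = 954.5 kN.
Bearing (10 mm plate, F_u = 450 MPa): end bolts L_c = 47 − 24/2 = 35, R_n = min(1.2×35×10×450, 2.4×22×10×450) = 189 kN/bolt; interior L_c = 59 − 24 = 35, R_n = 189 kN/bolt. φR_n = 0.75 × (3×189 + 6×189) = 1275.8 kN.
Block shear: shear path 2×[47+2×59] = 2×165 mm, A_gv = 3300, A_nv = 2×(165 − 2.5×26)×10 = 2000 mm²; tension across gage: (166 − 2×26)×10 = 1140 mm². R_n = min(0.6×450×2000, 0.6×345×3300) + 1.0×450×1140 = min(540, 683.1) + 513 = 1053 kN. φR_n = 0.75 × 1053 = 789.8 kN.
Tension rupture (net): A_n = (269 − 3×26)×10 = 1910 mm² (U = 1.0, A_e = A_n). φR_n = 0.75 × 450 × 1910 = 644.6 kN.
Governing: min(954.5, 1275.8, 789.8, 644.6) = 644.6 kN → net-section rupture.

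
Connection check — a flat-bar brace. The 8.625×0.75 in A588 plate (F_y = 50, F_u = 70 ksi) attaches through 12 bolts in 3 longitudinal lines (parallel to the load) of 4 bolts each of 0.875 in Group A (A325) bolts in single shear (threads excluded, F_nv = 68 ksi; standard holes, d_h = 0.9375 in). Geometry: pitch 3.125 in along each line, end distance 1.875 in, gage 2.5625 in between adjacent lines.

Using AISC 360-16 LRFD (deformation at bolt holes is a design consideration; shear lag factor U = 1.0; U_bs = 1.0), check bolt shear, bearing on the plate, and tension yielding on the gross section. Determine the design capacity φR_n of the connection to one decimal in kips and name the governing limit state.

291.1 kips (gross-section yield governs)

Bolt shear: A_b = π(0.875)²/4 = 0.60132 in². φR_n = 0.75 × 68 × 0.60132 × 12 × 1 = 368.0 kips.
Bearing (0.75 in plate, F_u = 70 ksi): end bolts L_c = 1.875 − 0.9375/2 = 1.40625, R_n = min(1.2×1.40625×0.75×70, 2.4×0.875×0.75×70) = 88.594 kips/bolt; interior L_c = 3.125 − 0.9375 = 2.1875, R_n = 110.25 kips/bolt. φR_n = 0.75 × (3×88.594 + 9×110.25) = 943.5 kips.
Tension yield (gross): A_g = 8.625×0.75 = 6.4688 in². φR_n = 0.90 × 50 × 6.4688 = 291.1 kips.
Governing: min(368.0, 943.5, 291.1) = 291.1 kips → gross-section yield.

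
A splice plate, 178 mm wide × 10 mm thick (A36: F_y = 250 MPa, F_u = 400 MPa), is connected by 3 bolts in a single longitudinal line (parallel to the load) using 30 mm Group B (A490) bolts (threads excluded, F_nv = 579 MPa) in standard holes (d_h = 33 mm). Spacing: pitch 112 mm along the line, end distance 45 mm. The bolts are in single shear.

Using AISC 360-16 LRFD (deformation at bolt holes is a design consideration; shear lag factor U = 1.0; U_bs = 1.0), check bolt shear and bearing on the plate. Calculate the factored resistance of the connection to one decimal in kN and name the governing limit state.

534.6 kN (bearing governs)

Bolt shear: A_b = π(30)²/4 = 706.86 mm². φR_n = 0.75 × 579 × 706.86 × 3 × 1 = 920.9 kN.
Bearing (10 mm plate, F_u = 400 MPa): end bolts L_c = 45 − 33/2 = 28.5, R_n = min(1.2×28.5×10×400, 2.4×30×10×400) = 136.8 kN/bolt; interior L_c = 112 − 33 = 79, R_n = 288 kN/bolt. φR_n = 0.75 × (1×136.8 + 2×288) = 534.6 kN.
Governing: min(920.9, 534.6) = 534.6 kN → bearing.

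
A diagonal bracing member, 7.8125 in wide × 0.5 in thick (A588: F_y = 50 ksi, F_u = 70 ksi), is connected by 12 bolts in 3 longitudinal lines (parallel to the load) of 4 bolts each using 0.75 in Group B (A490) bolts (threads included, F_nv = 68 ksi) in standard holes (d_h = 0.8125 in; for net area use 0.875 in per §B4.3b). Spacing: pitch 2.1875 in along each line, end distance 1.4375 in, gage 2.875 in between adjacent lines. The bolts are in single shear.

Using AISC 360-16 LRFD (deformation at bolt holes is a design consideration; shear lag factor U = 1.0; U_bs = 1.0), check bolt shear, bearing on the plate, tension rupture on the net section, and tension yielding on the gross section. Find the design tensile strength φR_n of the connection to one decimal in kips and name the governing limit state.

136.2 kips (net-section rupture governs)

Bolt shear: A_b = π(0.75)²/4 = 0.44179 in². φR_n = 0.75 × 68 × 0.44179 × 12 × 1 = 270.4 kips.
Bearing (0.5 in plate, F_u = 70 ksi): end bolts L_c = 1.4375 − 0.8125/2 = 1.03125, R_n = min(1.2×1.03125×0.5×70, 2.4×0.75×0.5×70) = 43.313 kips/bolt; interior L_c = 2.1875 − 0.8125 = 1.375, R_n = 57.75 kips/bolt. φR_n = 0.75 × (3×43.313 + 9×57.75) = 487.3 kips.
Tension rupture (net): A_n = (7.8125 − 3×0.875)×0.5 = 2.5938 in² (U = 1.0, A_e = A_n). φR_n = 0.75 × 70 × 2.5938 = 136.2 kips.
Tension yield (gross): A_g = 7.8125×0.5 = 3.9063 in². φR_n = 0.90 × 50 × 3.9063 = 175.8 kips.
Governing: min(270.4, 487.3, 136.2, 175.8) = 136.2 kips → net-section rupture.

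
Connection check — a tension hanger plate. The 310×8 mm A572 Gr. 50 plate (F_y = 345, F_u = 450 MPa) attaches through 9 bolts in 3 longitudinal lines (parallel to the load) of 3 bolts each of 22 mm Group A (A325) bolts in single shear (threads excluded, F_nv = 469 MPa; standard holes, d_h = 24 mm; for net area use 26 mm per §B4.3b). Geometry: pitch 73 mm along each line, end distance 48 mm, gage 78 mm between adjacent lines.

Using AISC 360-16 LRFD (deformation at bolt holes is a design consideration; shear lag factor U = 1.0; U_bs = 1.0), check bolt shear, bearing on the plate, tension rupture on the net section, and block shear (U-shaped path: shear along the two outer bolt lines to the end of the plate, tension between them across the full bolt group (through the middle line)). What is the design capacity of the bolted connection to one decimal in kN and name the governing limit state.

626.4 kN (net-section rupture governs)

Bolt shear: A_b = π(22)²/4 = 380.13 mm². φR_n = 0.75 × 469 × 380.13 × 9 × 1 = 1203.4 kN.
Bearing (8 mm plate, F_u = 450 MPa): end bolts L_c = 48 − 24/2 = 36, R_n = min(1.2×36×8×450, 2.4×22×8×450) = 155.52 kN/bolt; interior L_c = 73 − 24 = 49, R_n = 190.08 kN/bolt. φR_n = 0.75 × (3×155.52 + 6×190.08) = 1205.3 kN.
Tension rupture (net): A_n = (310 − 3×26)×8 = 1856 mm² (U = 1.0, A_e = A_n). φR_n = 0.75 × 450 × 1856 = 626.4 kN.
Block shear: shear path 2×[48+2×73] = 2×194 mm, A_gv = 3104, A_nv = 2×(194 − 2.5×26)×8 = 2064 mm²; tension across gage: (156 − 2×26)×8 = 832 mm². R_n = min(0.6×450×2064, 0.6×345×3104) + 1.0×450×832 = min(557.28, 642.53) + 374.4 = 931.68 kN. φR_n = 0.75 × 931.68 = 698.8 kN.
Governing: min(1203.4, 1205.3, 626.4, 698.8) = 626.4 kN → net-section rupture.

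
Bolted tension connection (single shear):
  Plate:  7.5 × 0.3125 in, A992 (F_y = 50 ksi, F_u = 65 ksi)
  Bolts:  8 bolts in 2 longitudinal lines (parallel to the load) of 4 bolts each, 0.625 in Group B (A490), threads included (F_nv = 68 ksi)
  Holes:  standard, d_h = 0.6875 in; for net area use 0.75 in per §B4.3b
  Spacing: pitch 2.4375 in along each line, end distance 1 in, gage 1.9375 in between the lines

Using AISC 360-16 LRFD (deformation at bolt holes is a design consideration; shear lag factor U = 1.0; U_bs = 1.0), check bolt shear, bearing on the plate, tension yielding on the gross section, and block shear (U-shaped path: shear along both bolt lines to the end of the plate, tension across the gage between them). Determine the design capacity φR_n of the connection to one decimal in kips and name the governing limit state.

Bolt shear: A_b = π(0.625)²/4 = 0.3068 in². φR_n = 0.75 × 68 × 0.3068 × 8 × 1 = 125.2 kips.
Bearing (0.3125 in plate, F_u = 65 ksi): end bolts L_c = 1 − 0.6875/2 = 0.65625, R_n = min(1.2×0.65625×0.3125×65, 2.4×0.625×0.3125×65) = 15.996 kips/bolt; interior L_c = 2.4375 − 0.6875 = 1.75, R_n = 30.469 kips/bolt. φR_n = 0.75 × (2×15.996 + 6×30.469) = 161.1 kips.
Tension yield (gross): A_g = 7.5×0.3125 = 2.3438 in². φR_n = 0.90 × 50 × 2.3438 = 105.5 kips.
Block shear: shear path 2×[1+3×2.4375] = 2×8.3125 in, A_gv = 5.1953, A_nv = 2×(8.3125 − 3.5×0.75)×0.3125 = 3.5547 in²; tension across gage: (1.9375 − 1×0.75)×0.3125 = 0.37109 in². R_n = min(0.6×65×3.5547, 0.6×50×5.1953) + 1.0×65×0.37109 = min(138.63, 155.86) + 24.121 = 162.75 kips. φR_n = 0.75 × 162.75 = 122.1 kips.
Governing: min(125.2, 161.1, 105.5, 122.1) = 105.5 kips → gross-section yield.

105.5 kips (gross-section yield governs)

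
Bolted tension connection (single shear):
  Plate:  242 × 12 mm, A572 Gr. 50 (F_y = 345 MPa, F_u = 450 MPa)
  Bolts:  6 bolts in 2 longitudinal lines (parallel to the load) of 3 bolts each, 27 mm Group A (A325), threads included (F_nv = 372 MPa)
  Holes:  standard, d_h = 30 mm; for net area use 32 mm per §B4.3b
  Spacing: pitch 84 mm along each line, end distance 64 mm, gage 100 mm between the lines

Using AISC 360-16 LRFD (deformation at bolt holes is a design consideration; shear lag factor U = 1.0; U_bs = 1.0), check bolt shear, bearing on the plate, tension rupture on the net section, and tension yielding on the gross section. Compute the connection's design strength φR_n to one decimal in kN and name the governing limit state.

720.9 kN (net-section rupture governs)

Bolt shear: A_b = π(27)²/4 = 572.56 mm². φR_n = 0.75 × 372 × 572.56 × 6 × 1 = 958.5 kN.
Bearing (12 mm plate, F_u = 450 MPa): end bolts L_c = 64 − 30/2 = 49, R_n = min(1.2×49×12×450, 2.4×27×12×450) = 317.52 kN/bolt; interior L_c = 84 − 30 = 54, R_n = 349.92 kN/bolt. φR_n = 0.75 × (2×317.52 + 4×349.92) = 1526.0 kN.
Tension rupture (net): A_n = (242 − 2×32)×12 = 2136 mm² (U = 1.0, A_e = A_n). φR_n = 0.75 × 450 × 2136 = 720.9 kN.
Tension yield (gross): A_g = 242×12 = 2904 mm². φR_n = 0.90 × 345 × 2904 = 901.7 kN.
Governing: min(958.5, 1526.0, 720.9, 901.7) = 720.9 kN → net-section rupture.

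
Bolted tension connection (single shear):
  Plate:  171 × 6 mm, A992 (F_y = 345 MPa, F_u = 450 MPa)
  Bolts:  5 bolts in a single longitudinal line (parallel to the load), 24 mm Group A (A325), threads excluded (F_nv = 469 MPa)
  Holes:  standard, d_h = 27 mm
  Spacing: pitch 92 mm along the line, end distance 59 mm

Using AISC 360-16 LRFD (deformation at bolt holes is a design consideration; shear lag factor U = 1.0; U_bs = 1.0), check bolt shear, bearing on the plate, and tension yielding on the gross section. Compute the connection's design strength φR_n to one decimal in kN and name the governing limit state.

Bolt shear: A_b = π(24)²/4 = 452.39 mm². φR_n = 0.75 × 469 × 452.39 × 5 × 1 = 795.6 kN.
Bearing (6 mm plate, F_u = 450 MPa): end bolts L_c = 59 − 27/2 = 45.5, R_n = min(1.2×45.5×6×450, 2.4×24×6×450) = 147.42 kN/bolt; interior L_c = 92 − 27 = 65, R_n = 155.52 kN/bolt. φR_n = 0.75 × (1×147.42 + 4×155.52) = 577.1 kN.
Tension yield (gross): A_g = 171×6 = 1026 mm². φR_n = 0.90 × 345 × 1026 = 318.6 kN.
Governing: min(795.6, 577.1, 318.6) = 318.6 kN → gross-section yield.

318.6 kN (gross-section yield governs)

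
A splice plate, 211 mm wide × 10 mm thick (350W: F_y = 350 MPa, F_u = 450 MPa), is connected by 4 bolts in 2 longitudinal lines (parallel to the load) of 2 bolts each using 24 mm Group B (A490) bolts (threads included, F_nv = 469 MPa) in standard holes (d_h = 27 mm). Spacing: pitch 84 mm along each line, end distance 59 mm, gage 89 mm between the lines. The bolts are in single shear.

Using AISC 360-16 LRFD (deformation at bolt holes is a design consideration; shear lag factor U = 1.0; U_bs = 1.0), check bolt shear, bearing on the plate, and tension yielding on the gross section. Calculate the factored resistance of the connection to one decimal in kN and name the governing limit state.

Bolt shear: A_b = π(24)²/4 = 452.39 mm². φR_n = 0.75 × 469 × 452.39 × 4 × 1 = 636.5 kN.
Bearing (10 mm plate, F_u = 450 MPa): end bolts L_c = 59 − 27/2 = 45.5, R_n = min(1.2×45.5×10×450, 2.4×24×10×450) = 245.7 kN/bolt; interior L_c = 84 − 27 = 57, R_n = 259.2 kN/bolt. φR_n = 0.75 × (2×245.7 + 2×259.2) = 757.4 kN.
Tension yield (gross): A_g = 211×10 = 2110 mm². φR_n = 0.90 × 350 × 2110 = 664.7 kN.
Governing: min(636.5, 757.4, 664.7) = 636.5 kN → bolt shear.

636.5 kN (bolt shear governs)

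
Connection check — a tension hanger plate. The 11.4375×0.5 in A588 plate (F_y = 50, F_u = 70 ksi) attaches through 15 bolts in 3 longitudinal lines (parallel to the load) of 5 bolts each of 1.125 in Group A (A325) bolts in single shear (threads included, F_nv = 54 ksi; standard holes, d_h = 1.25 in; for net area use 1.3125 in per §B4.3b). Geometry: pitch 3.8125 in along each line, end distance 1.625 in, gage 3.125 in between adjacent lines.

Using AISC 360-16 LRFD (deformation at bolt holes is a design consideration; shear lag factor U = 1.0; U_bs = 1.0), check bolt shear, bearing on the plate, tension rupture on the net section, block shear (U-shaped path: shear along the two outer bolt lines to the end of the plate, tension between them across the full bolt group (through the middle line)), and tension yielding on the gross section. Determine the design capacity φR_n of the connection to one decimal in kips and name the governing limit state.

Bolt shear: A_b = π(1.125)²/4 = 0.99402 in². φR_n = 0.75 × 54 × 0.99402 × 15 × 1 = 603.9 kips.
Bearing (0.5 in plate, F_u = 70 ksi): end bolts L_c = 1.625 − 1.25/2 = 1, R_n = min(1.2×1×0.5×70, 2.4×1.125×0.5×70) = 42 kips/bolt; interior L_c = 3.8125 − 1.25 = 2.5625, R_n = 94.5 kips/bolt. φR_n = 0.75 × (3×42 + 12×94.5) = 945.0 kips.
Tension rupture (net): A_n = (11.4375 − 3×1.3125)×0.5 = 3.75 in² (U = 1.0, A_e = A_n). φR_n = 0.75 × 70 × 3.75 = 196.9 kips.
Block shear: shear path 2×[1.625+4×3.8125] = 2×16.875 in, A_gv = 16.875, A_nv = 2×(16.875 − 4.5×1.3125)×0.5 = 10.969 in²; tension across gage: (6.25 − 2×1.3125)×0.5 = 1.8125 in². R_n = min(0.6×70×10.969, 0.6×50×16.875) + 1.0×70×1.8125 = min(460.7, 506.25) + 126.88 = 587.58 kips. φR_n = 0.75 × 587.58 = 440.7 kips.
Tension yield (gross): A_g = 11.4375×0.5 = 5.7188 in². φR_n = 0.90 × 50 × 5.7188 = 257.3 kips.
Governing: min(603.9, 945.0, 196.9, 440.7, 257.3) = 196.9 kips → net-section rupture.

196.9 kips (net-section rupture governs)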